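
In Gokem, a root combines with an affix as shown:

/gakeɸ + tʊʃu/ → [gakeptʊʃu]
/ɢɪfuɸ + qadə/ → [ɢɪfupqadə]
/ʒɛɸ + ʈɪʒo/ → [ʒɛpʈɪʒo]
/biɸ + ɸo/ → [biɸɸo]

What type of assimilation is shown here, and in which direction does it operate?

regressive manner assimilation

Underlying /ɸ/ is realised as [p] next to /t/; /t/ itself does not change.
The change fricative → stop matches the manner of the following /t/, identifying this as manner assimilation.
Place and voice are unchanged, so the assimilation is partial, not total.
The other alternating forms pattern the same way: /ɸ/ → [p] before /q/ (fricative → stop, matching a stop); /ɸ/ → [p] before /ʈ/ (fricative → stop, matching a stop) — only manner changes, and always toward the following segment.
Nothing changes in [biɸɸo]: there the adjacent consonants already agree in manner (/ɸ/ and /ɸ/ are both fricatives), so this form is consistent with the same rule.
The trigger is the following segment, so the direction is regressive (anticipatory).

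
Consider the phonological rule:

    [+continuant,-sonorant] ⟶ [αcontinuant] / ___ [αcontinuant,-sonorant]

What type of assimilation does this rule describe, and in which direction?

regressive manner assimilation

The shared variable α links the value of [continuant] on the target to that of the neighbouring obstruent. [continuant] distinguishes stops from fricatives — a manner-of-articulation feature — so this is manner assimilation.
The conditioning segment sits to the right of the focus bar, meaning the trigger follows the segment that changes — regressive assimilation.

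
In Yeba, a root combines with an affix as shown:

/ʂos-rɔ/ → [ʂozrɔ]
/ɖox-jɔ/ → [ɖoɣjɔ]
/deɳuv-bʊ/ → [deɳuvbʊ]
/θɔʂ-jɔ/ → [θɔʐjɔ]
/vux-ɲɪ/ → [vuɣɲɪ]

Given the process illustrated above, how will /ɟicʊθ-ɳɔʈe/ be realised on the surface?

The data show regressive voicing assimilation: /s/ → [z] before /r/; /x/ → [ɣ] before /j/; /ʂ/ → [ʐ] before /j/; /x/ → [ɣ] before /ɲ/. In each pair only voicing changes, matching the following consonant, while place and manner stay constant.
No alternation appears in [deɳuvbʊ]: there the adjacent consonants already agree in voicing (/v/ and /b/ are both voiced), so this form is consistent with the same rule.
/θ/ is a voiceless dental fricative. The following trigger /ɳ/ is voiced, so /θ/ must become voiced as well.
Changing only its voicing to voiced gives [ð] — the voiced dental fricative.

[ɟicʊðɳɔʈe]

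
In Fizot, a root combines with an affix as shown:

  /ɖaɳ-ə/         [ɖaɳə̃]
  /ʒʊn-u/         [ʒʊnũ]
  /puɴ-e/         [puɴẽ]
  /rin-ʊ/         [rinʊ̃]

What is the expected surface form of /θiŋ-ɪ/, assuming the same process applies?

The data show progressive nasality assimilation (vowel nasalisation): /ə/ → [ə̃] after /ɳ/; /u/ → [ũ] after /n/; /e/ → [ẽ] after /ɴ/; /ʊ/ → [ʊ̃] after /n/ — a vowel is nasalised by an immediately preceding nasal consonant.
/ɪ/ sits next to the nasal /ŋ/ and is therefore nasalised to [ɪ̃].

[θiŋɪ̃]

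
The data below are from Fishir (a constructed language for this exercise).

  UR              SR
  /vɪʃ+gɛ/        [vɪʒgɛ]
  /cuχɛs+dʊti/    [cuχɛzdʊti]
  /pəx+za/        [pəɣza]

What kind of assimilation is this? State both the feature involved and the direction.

regressive voicing assimilation

The segment that alternates is /ʃ/, which surfaces as [ʒ] when adjacent to /g/.
The change voiceless → voiced matches the voicing of the following /g/, identifying this as voicing assimilation.
Place and manner are unchanged, so the assimilation is partial, not total.
The same holds elsewhere in the data: /s/ → [z] before /d/ (voiceless → voiced, matching voiced); /x/ → [ɣ] before /z/ (voiceless → voiced, matching voiced) — only voicing changes, and always toward the following segment.
The trigger is the following segment, so the direction is regressive (anticipatory).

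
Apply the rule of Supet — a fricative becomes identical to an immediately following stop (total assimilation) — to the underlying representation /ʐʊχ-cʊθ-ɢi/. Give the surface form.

/χ/ is the segment targeted by the rule; it sits immediately before /c/, so it assimilates completely and surfaces as [c].
The same rule applies at the second boundary: /θ/ → [ɢ] next to /ɢ/.

[ʐʊccʊɢɢi]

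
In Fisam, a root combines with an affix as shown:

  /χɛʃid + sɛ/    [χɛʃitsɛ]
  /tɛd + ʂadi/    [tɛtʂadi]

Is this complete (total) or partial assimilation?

partial assimilation

Comparing underlying and surface forms, /d/ → [t] is the alternation; the neighbouring /s/ is constant.
The change voiced → voiceless matches the voicing of the following /s/, identifying this as voicing assimilation.
Place and manner are unchanged, so the assimilation is partial, not total.
The other alternating form patterns the same way: /d/ → [t] before /ʂ/ (voiced → voiceless, matching voiceless) — only voicing changes, and always toward the following segment.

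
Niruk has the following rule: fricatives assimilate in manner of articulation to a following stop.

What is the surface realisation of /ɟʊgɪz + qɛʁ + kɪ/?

[ɟʊgɪdqɛɢkɪ]

The rule targets /z/ (voiced alveolar fricative), which sits before the trigger /q/ (stop).
A voiced alveolar stop is [d], so the surface segment is [d].
At the second juncture, /ʁ/ likewise becomes [ɢ] adjacent to /k/.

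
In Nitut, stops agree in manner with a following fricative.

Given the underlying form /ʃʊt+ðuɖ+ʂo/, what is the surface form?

The rule targets /t/ (voiceless alveolar stop), which sits before the trigger /ð/ (fricative).
A voiceless alveolar fricative is [s], so the surface segment is [s].
At the second juncture, /ɖ/ likewise becomes [ʐ] adjacent to /ʂ/.

[ʃʊsðuʐʂo]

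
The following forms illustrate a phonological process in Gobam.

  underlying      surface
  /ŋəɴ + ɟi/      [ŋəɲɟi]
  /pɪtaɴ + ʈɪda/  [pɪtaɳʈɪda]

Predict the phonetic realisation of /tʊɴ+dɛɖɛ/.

[tʊndɛɖɛ]

The data show regressive place assimilation: /ɴ/ → [ɲ] before /ɟ/; /ɴ/ → [ɳ] before /ʈ/. In each pair only place changes, matching the following consonant, while manner and voice stay constant.
The rule targets /ɴ/ (voiced uvular nasal), which sits before the trigger /d/ (alveolar).
A voiced alveolar nasal is [n], so the surface segment is [n].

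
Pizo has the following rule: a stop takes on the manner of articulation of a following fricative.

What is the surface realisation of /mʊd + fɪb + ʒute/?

/d/ is a voiced alveolar stop. The following trigger /f/ is a fricative, so /d/ must become a fricative as well.
Changing only its manner to fricative gives [z] — the voiced alveolar fricative.
At the second juncture, /b/ likewise becomes [β] adjacent to /ʒ/.

[mʊzfɪβʒute]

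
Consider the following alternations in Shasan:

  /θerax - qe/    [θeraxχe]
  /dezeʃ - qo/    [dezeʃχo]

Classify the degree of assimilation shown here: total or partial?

partial assimilation

Comparing underlying and surface forms, /q/ → [χ] is the alternation; the neighbouring /x/ is constant.
The change stop → fricative matches the manner of the preceding /x/, identifying this as manner assimilation.
Place and voice are unchanged, so the assimilation is partial, not total.
Checking the remaining alternation: /q/ → [χ] after /ʃ/ (stop → fricative, matching a fricative) — only manner changes, and always toward the preceding segment.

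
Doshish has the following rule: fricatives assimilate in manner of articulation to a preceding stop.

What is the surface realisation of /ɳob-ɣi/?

The rule targets /ɣ/ (voiced velar fricative), which sits after the trigger /b/ (stop).
A voiced velar stop is [g], so the surface segment is [g].

[ɳobgi]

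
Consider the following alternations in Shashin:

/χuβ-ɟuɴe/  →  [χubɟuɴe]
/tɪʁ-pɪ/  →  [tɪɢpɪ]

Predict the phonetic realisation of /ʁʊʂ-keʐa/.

[ʁʊʈkeʐa]

The data show regressive manner assimilation: /β/ → [b] before /ɟ/; /ʁ/ → [ɢ] before /p/. In each pair only manner changes, matching the following consonant, while place and voice stay constant.
/ʂ/ is a voiceless retroflex fricative. The following trigger /k/ is a stop, so /ʂ/ must become a stop as well.
The voiceless retroflex stop is [ʈ], so /ʂ/ → [ʈ].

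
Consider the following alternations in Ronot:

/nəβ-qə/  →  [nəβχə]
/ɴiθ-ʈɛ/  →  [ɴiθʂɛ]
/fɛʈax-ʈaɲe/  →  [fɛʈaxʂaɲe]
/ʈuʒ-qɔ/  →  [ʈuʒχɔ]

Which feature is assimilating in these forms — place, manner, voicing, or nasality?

Underlying /q/ is realised as [χ] next to /β/; /β/ itself does not change.
The change stop → fricative matches the manner of the preceding /β/, identifying this as manner assimilation.
Checking the remaining alternations: /ʈ/ → [ʂ] after /θ/ (stop → fricative, matching a fricative); /ʈ/ → [ʂ] after /x/ (stop → fricative, matching a fricative); /q/ → [χ] after /ʒ/ (stop → fricative, matching a fricative) — only manner changes, and always toward the preceding segment.

manner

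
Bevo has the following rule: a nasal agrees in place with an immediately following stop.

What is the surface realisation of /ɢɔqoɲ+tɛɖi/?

The rule targets /ɲ/ (voiced palatal nasal), which sits before the trigger /t/ (alveolar).
The voiced alveolar nasal is [n], so /ɲ/ → [n].

[ɢɔqontɛɖi]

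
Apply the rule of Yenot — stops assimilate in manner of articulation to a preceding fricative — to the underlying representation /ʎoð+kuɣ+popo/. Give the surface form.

[ʎoðxuɣɸopo]

/k/ is a voiceless velar stop. The preceding trigger /ð/ is a fricative, so /k/ must become a fricative as well.
Changing only its manner to fricative gives [x] — the voiceless velar fricative.
The same rule applies at the second boundary: /p/ → [ɸ] next to /ɣ/.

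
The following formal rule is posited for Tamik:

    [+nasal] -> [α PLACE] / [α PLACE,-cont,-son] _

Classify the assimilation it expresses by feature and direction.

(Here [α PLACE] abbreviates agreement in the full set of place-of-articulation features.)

progressive place assimilation

The shared variable α links the value of the place features (abbreviated [PLACE]) on the target to the same value on the neighbouring segment, so place is the feature that assimilates.
The conditioning segment sits to the left of the focus bar, meaning the trigger precedes the segment that changes — progressive assimilation.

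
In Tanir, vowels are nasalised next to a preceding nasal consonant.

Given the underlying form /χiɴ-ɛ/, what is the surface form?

/ɛ/ sits next to the nasal /ɴ/ and is therefore nasalised to [ɛ̃].

[χiɴɛ̃]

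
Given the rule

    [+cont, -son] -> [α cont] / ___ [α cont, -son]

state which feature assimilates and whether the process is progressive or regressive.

regressive manner assimilation

The rule copies [cont] (continuancy) from the environment onto the target fricatives; since [±cont] encodes the stop/fricative manner contrast, the assimilating dimension is manner.
Since the environment is written after the underscore, the trigger follows the target; the direction is regressive.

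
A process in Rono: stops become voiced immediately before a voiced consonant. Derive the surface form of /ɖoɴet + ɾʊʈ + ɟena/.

/t/ is a voiceless alveolar stop. The following trigger /ɾ/ is voiced, so /t/ must become voiced as well.
A voiced alveolar stop is [d], so the surface segment is [d].
At the second juncture, /ʈ/ likewise becomes [ɖ] adjacent to /ɟ/.

[ɖoɴedɾʊɖɟena]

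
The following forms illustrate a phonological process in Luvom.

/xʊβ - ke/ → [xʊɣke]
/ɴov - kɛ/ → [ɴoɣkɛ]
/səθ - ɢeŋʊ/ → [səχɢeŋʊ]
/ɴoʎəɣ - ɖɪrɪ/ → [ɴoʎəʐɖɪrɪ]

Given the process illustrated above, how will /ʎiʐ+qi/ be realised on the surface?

[ʎiʁqi]

The data show regressive place assimilation: /β/ → [ɣ] before /k/; /v/ → [ɣ] before /k/; /θ/ → [χ] before /ɢ/; /ɣ/ → [ʐ] before /ɖ/. In each pair only place changes, matching the following consonant, while manner and voice stay constant.
/ʐ/ is a voiced retroflex fricative. The following trigger /q/ is uvular, so /ʐ/ must become uvular as well.
A voiced uvular fricative is [ʁ], so the surface segment is [ʁ].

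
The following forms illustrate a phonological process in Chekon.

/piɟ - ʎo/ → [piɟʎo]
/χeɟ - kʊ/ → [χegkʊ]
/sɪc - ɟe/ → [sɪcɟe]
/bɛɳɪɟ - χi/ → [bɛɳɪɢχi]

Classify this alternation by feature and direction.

Comparing underlying and surface forms, /ɟ/ → [g] is the alternation; the neighbouring /k/ is constant.
The change palatal → velar matches the place of the following /k/, identifying this as place assimilation.
Manner and voice are unchanged, so the assimilation is partial, not total.
Checking the remaining alternation: /ɟ/ → [ɢ] before /χ/ (palatal → uvular, matching uvular) — only place changes, and always toward the following segment.
Nothing changes in [piɟʎo], [sɪcɟe]: there the adjacent consonants already agree in place (/ɟ/ and /ʎ/ are both palatal; /c/ and /ɟ/ are both palatal), so these forms are consistent with the same rule.
The trigger is the following segment, so the direction is regressive (anticipatory).

regressive place assimilation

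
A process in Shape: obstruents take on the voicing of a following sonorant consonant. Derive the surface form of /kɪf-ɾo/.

/f/ is a voiceless labiodental fricative. The following trigger /ɾ/ is voiced, so /f/ must become voiced as well.
Changing only its voicing to voiced gives [v] — the voiced labiodental fricative.

[kɪvɾo]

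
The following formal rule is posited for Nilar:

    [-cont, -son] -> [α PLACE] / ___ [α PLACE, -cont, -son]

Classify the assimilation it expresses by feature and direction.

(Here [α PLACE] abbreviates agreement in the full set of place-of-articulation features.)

The shared variable α links the value of the place features (abbreviated [PLACE]) on the target to the same value on the neighbouring segment, so place is the feature that assimilates.
The conditioning segment sits to the right of the focus bar, meaning the trigger follows the segment that changes — regressive assimilation.

regressive place assimilation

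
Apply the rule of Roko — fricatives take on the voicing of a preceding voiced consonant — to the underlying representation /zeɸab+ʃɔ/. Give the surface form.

[zeɸabʒɔ]

/ʃ/ is a voiceless postalveolar fricative. The preceding trigger /b/ is voiced, so /ʃ/ must become voiced as well.
The voiced postalveolar fricative is [ʒ], so /ʃ/ → [ʒ].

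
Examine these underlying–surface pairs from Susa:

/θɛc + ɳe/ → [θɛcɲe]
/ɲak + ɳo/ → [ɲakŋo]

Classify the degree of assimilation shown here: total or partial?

The segment that alternates is /ɳ/, which surfaces as [ɲ] when adjacent to /c/.
/ɳ/ is retroflex while /c/ is palatal; the output [ɲ] is palatal, matching the trigger — so the feature that spreads is place.
Manner and voice are unchanged, so the assimilation is partial, not total.
Checking the remaining alternation: /ɳ/ → [ŋ] after /k/ (retroflex → velar, matching velar) — only place changes, and always toward the preceding segment.

partial assimilation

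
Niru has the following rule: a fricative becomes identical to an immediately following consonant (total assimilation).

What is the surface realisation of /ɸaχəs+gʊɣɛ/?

/s/ is the segment targeted by the rule; it sits immediately before /g/, so it assimilates completely and surfaces as [g].

[ɸaχəggʊɣɛ]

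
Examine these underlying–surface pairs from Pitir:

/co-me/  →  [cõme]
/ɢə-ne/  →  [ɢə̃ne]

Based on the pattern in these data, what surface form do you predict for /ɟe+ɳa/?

The data show regressive nasality assimilation (vowel nasalisation): /o/ → [õ] before /m/; /ə/ → [ə̃] before /n/ — a vowel is nasalised by an immediately following nasal consonant.
The vowel /e/ is adjacent to the following nasal /ɳ/, so it acquires [+nasal] and surfaces as [ẽ].

[ɟẽɳa]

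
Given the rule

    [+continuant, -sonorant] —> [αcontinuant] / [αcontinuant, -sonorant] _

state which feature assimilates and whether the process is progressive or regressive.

progressive manner assimilation

The shared variable α links the value of [continuant] on the target to that of the neighbouring obstruent. [continuant] distinguishes stops from fricatives — a manner-of-articulation feature — so this is manner assimilation.
The conditioning segment sits to the left of the focus bar, meaning the trigger precedes the segment that changes — progressive assimilation.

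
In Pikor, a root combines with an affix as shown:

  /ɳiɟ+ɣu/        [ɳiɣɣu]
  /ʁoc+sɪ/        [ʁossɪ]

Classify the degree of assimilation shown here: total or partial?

total assimilation

The segment that alternates is /ɟ/, which surfaces as [ɣ] when adjacent to /ɣ/.
The output [ɣ] is identical to the trigger /ɣ/ — every feature (place, manner, voicing) has been copied — so this is total assimilation.
The remaining alternation confirms this: /c/ → [s] before /s/ — in each case the output is a copy of the following consonant.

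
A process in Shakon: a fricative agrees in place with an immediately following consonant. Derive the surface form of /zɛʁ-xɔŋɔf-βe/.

The rule targets /ʁ/ (voiced uvular fricative), which sits before the trigger /x/ (velar).
The voiced velar fricative is [ɣ], so /ʁ/ → [ɣ].
At the second juncture, /f/ likewise becomes [ɸ] adjacent to /β/.

[zɛɣxɔŋɔɸβe]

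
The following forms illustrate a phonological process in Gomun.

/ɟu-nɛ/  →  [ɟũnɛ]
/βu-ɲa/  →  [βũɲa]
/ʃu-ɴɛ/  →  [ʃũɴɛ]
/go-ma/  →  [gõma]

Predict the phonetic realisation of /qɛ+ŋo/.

The data show regressive nasality assimilation (vowel nasalisation): /u/ → [ũ] before /n/; /u/ → [ũ] before /ɲ/; /u/ → [ũ] before /ɴ/; /o/ → [õ] before /m/ — a vowel is nasalised by an immediately following nasal consonant.
/ɛ/ sits next to the nasal /ŋ/ and is therefore nasalised to [ɛ̃].

[qɛ̃ŋo]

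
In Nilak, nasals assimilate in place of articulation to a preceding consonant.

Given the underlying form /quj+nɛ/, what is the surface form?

[qujɲɛ]

/n/ is a voiced alveolar nasal. The preceding trigger /j/ is palatal, so /n/ must become palatal as well.
A voiced palatal nasal is [ɲ], so the surface segment is [ɲ].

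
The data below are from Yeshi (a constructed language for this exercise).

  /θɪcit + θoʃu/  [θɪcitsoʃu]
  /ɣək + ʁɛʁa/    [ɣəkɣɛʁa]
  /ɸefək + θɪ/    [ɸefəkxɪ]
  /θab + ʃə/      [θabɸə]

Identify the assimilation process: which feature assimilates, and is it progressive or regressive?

progressive place assimilation

Underlying /θ/ is realised as [s] next to /t/; /t/ itself does not change.
The change dental → alveolar matches the place of the preceding /t/, identifying this as place assimilation.
Manner and voice are unchanged, so the assimilation is partial, not total.
The same holds elsewhere in the data: /ʁ/ → [ɣ] after /k/ (uvular → velar, matching velar); /θ/ → [x] after /k/ (dental → velar, matching velar); /ʃ/ → [ɸ] after /b/ (postalveolar → bilabial, matching bilabial) — only place changes, and always toward the preceding segment.
Since the segment that changes follows the conditioning segment, the assimilation is progressive.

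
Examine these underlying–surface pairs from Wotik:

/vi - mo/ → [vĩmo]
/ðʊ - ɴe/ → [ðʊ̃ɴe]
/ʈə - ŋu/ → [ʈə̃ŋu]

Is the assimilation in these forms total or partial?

partial assimilation

The vowel /i/ surfaces as nasalised [ĩ] next to the following nasal /m/ — it has acquired the [+nasal] feature of its neighbour.
The other forms show the same pattern: /ʊ/ → [ʊ̃] before /ɴ/; /ə/ → [ə̃] before /ŋ/ — each time a vowel is nasalised next to a following nasal.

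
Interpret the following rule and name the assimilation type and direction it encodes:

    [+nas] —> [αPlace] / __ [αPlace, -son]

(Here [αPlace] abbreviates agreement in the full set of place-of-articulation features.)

The shared variable α links the value of the place features (abbreviated [Place]) on the target to the same value on the neighbouring segment, so place is the feature that assimilates.
The conditioning segment sits to the right of the focus bar, meaning the trigger follows the segment that changes — regressive assimilation.

regressive place assimilation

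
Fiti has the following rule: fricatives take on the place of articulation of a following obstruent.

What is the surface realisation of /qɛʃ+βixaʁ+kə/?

[qɛɸβixaɣkə]

The rule targets /ʃ/ (voiceless postalveolar fricative), which sits before the trigger /β/ (bilabial).
A voiceless bilabial fricative is [ɸ], so the surface segment is [ɸ].
The same rule applies at the second boundary: /ʁ/ → [ɣ] next to /k/.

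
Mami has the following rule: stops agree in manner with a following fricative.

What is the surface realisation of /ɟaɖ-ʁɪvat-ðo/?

[ɟaʐʁɪvasðo]

/ɖ/ is a voiced retroflex stop. The following trigger /ʁ/ is a fricative, so /ɖ/ must become a fricative as well.
The voiced retroflex fricative is [ʐ], so /ɖ/ → [ʐ].
The same rule applies at the second boundary: /t/ → [s] next to /ð/.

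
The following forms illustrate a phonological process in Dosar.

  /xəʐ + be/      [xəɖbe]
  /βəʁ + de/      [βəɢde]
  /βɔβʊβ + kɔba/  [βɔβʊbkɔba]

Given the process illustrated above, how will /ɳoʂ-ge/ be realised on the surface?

The data show regressive manner assimilation: /ʐ/ → [ɖ] before /b/; /ʁ/ → [ɢ] before /d/; /β/ → [b] before /k/. In each pair only manner changes, matching the following consonant, while place and voice stay constant.
/ʂ/ is a voiceless retroflex fricative. The following trigger /g/ is a stop, so /ʂ/ must become a stop as well.
The voiceless retroflex stop is [ʈ], so /ʂ/ → [ʈ].

[ɳoʈge]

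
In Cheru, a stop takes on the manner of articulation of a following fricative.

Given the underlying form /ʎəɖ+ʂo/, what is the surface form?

The rule targets /ɖ/ (voiced retroflex stop), which sits before the trigger /ʂ/ (fricative).
A voiced retroflex fricative is [ʐ], so the surface segment is [ʐ].

[ʎəʐʂo]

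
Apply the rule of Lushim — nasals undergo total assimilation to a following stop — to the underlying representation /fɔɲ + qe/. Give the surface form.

/ɲ/ is the segment targeted by the rule; it sits immediately before /q/, so it assimilates completely and surfaces as [q].

[fɔqqe]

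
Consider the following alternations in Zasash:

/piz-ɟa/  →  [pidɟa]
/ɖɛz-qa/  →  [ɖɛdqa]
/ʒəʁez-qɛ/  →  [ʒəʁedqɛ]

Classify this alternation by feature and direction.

regressive manner assimilation

Comparing underlying and surface forms, /z/ → [d] is the alternation; the neighbouring /ɟ/ is constant.
/z/ is a fricative while /ɟ/ is a stop; the output [d] is a stop, matching the trigger — so the feature that spreads is manner.
Place and voice are unchanged, so the assimilation is partial, not total.
The other alternating form patterns the same way: /z/ → [d] before /q/ (fricative → stop, matching a stop) — only manner changes, and always toward the following segment.
Since the segment that changes precedes the conditioning segment, the assimilation is regressive.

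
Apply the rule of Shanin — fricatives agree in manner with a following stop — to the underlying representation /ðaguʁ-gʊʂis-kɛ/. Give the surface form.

The rule targets /ʁ/ (voiced uvular fricative), which sits before the trigger /g/ (stop).
The voiced uvular stop is [ɢ], so /ʁ/ → [ɢ].
At the second juncture, /s/ likewise becomes [t] adjacent to /k/.

[ðaguɢgʊʂitkɛ]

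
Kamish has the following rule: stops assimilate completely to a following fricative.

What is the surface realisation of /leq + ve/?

/q/ is the segment targeted by the rule; it sits immediately before /v/, so it assimilates completely and surfaces as [v].

[levve]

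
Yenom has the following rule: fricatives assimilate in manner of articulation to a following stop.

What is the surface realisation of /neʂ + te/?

/ʂ/ is a voiceless retroflex fricative. The following trigger /t/ is a stop, so /ʂ/ must become a stop as well.
The voiceless retroflex stop is [ʈ], so /ʂ/ → [ʈ].

[neʈte]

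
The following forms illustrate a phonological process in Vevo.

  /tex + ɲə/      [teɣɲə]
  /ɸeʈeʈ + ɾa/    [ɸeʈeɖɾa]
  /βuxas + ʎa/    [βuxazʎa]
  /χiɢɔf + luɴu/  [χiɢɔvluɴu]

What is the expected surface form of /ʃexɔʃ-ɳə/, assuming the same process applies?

[ʃexɔʒɳə]

The data show regressive voicing assimilation: /x/ → [ɣ] before /ɲ/; /ʈ/ → [ɖ] before /ɾ/; /s/ → [z] before /ʎ/; /f/ → [v] before /l/. In each pair only voicing changes, matching the following consonant, while place and manner stay constant.
/ʃ/ is a voiceless postalveolar fricative. The following trigger /ɳ/ is voiced, so /ʃ/ must become voiced as well.
A voiced postalveolar fricative is [ʒ], so the surface segment is [ʒ].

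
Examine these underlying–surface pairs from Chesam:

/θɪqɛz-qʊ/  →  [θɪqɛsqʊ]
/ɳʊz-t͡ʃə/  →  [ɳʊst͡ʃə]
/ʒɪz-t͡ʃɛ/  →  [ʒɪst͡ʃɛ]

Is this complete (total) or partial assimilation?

partial assimilation

Comparing underlying and surface forms, /z/ → [s] is the alternation; the neighbouring /q/ is constant.
The change voiced → voiceless matches the voicing of the following /q/, identifying this as voicing assimilation.
Place and manner are unchanged, so the assimilation is partial, not total.
The other alternating form patterns the same way: /z/ → [s] before /t͡ʃ/ (voiced → voiceless, matching voiceless) — only voicing changes, and always toward the following segment.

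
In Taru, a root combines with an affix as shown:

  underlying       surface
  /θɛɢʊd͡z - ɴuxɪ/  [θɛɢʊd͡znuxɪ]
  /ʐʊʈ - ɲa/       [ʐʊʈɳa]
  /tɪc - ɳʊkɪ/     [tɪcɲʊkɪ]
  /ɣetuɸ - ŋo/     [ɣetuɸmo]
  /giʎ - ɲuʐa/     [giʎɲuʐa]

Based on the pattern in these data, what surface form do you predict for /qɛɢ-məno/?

[qɛɢɴəno]

The data show progressive place assimilation: /ɴ/ → [n] after /d͡z/; /ɲ/ → [ɳ] after /ʈ/; /ɳ/ → [ɲ] after /c/; /ŋ/ → [m] after /ɸ/. In each pair only place changes, matching the preceding consonant, while manner and voice stay constant.
No alternation appears in [giʎɲuʐa]: there the adjacent consonants already agree in place (/ɲ/ and /ʎ/ are both palatal), so this form is consistent with the same rule.
/m/ is a voiced bilabial nasal. The preceding trigger /ɢ/ is uvular, so /m/ must become uvular as well.
The voiced uvular nasal is [ɴ], so /m/ → [ɴ].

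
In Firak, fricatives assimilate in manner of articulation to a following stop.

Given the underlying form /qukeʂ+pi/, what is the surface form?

[qukeʈpi]

The rule targets /ʂ/ (voiceless retroflex fricative), which sits before the trigger /p/ (stop).
The voiceless retroflex stop is [ʈ], so /ʂ/ → [ʈ].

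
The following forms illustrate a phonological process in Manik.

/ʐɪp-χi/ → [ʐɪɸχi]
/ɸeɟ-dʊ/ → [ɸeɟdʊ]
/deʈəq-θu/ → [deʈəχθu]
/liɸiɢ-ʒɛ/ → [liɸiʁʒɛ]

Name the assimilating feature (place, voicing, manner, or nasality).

Underlying /p/ is realised as [ɸ] next to /χ/; /χ/ itself does not change.
/p/ is a stop while /χ/ is a fricative; the output [ɸ] is a fricative, matching the trigger — so the feature that spreads is manner.
The same holds elsewhere in the data: /q/ → [χ] before /θ/ (stop → fricative, matching a fricative); /ɢ/ → [ʁ] before /ʒ/ (stop → fricative, matching a fricative) — only manner changes, and always toward the following segment.
Nothing changes in [ɸeɟdʊ]: there the adjacent consonants already agree in manner (/ɟ/ and /d/ are both stops), so this form is consistent with the same rule.

manner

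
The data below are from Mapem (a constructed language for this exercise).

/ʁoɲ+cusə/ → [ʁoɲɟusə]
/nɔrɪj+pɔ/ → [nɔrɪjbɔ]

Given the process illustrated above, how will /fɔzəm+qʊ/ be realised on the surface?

[fɔzəmɢʊ]

The data show progressive voicing assimilation: /c/ → [ɟ] after /ɲ/; /p/ → [b] after /j/. In each pair only voicing changes, matching the preceding consonant, while place and manner stay constant.
The rule targets /q/ (voiceless uvular stop), which sits after the trigger /m/ (voiced).
A voiced uvular stop is [ɢ], so the surface segment is [ɢ].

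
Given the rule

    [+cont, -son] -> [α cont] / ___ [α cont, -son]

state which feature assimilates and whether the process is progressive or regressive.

The rule copies [cont] (continuancy) from the environment onto the target fricatives; since [±cont] encodes the stop/fricative manner contrast, the assimilating dimension is manner.
The conditioning segment sits to the right of the focus bar, meaning the trigger follows the segment that changes — regressive assimilation.

regressive manner assimilation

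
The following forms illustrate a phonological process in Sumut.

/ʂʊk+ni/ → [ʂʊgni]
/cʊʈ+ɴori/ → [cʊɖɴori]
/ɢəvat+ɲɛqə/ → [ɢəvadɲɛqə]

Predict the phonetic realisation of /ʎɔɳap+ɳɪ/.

The data show regressive voicing assimilation: /k/ → [g] before /n/; /ʈ/ → [ɖ] before /ɴ/; /t/ → [d] before /ɲ/. In each pair only voicing changes, matching the following consonant, while place and manner stay constant.
The rule targets /p/ (voiceless bilabial stop), which sits before the trigger /ɳ/ (voiced).
A voiced bilabial stop is [b], so the surface segment is [b].

[ʎɔɳabɳɪ]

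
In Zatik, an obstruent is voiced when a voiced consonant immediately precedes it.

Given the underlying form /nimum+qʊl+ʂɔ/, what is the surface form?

[nimumɢʊlʐɔ]

The rule targets /q/ (voiceless uvular stop), which sits after the trigger /m/ (voiced).
Changing only its voicing to voiced gives [ɢ] — the voiced uvular stop.
At the second juncture, /ʂ/ likewise becomes [ʐ] adjacent to /l/.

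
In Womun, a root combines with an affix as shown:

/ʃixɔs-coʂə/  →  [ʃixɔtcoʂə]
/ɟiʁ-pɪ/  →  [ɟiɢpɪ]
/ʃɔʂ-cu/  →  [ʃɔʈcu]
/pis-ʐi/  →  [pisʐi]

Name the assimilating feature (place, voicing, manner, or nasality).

Comparing underlying and surface forms, /s/ → [t] is the alternation; the neighbouring /c/ is constant.
/s/ is a fricative while /c/ is a stop; the output [t] is a stop, matching the trigger — so the feature that spreads is manner.
Checking the remaining alternations: /ʁ/ → [ɢ] before /p/ (fricative → stop, matching a stop); /ʂ/ → [ʈ] before /c/ (fricative → stop, matching a stop) — only manner changes, and always toward the following segment.
Nothing changes in [pisʐi]: there the adjacent consonants already agree in manner (/s/ and /ʐ/ are both fricatives), so this form is consistent with the same rule.

manner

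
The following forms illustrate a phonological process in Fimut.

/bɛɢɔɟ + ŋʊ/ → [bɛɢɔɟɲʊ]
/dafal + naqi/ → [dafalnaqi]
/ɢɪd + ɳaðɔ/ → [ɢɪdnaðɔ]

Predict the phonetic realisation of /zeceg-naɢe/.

[zecegŋaɢe]

The data show progressive place assimilation: /ŋ/ → [ɲ] after /ɟ/; /ɳ/ → [n] after /d/. In each pair only place changes, matching the preceding consonant, while manner and voice stay constant.
No alternation appears in [dafalnaqi]: there the adjacent consonants already agree in place (/n/ and /l/ are both alveolar), so this form is consistent with the same rule.
The rule targets /n/ (voiced alveolar nasal), which sits after the trigger /g/ (velar).
A voiced velar nasal is [ŋ], so the surface segment is [ŋ].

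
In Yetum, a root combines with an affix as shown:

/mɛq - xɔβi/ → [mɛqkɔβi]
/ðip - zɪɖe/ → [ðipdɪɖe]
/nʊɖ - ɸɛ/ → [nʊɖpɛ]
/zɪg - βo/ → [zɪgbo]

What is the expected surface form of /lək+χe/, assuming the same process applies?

[ləkqe]

The data show progressive manner assimilation: /x/ → [k] after /q/; /z/ → [d] after /p/; /ɸ/ → [p] after /ɖ/; /β/ → [b] after /g/. In each pair only manner changes, matching the preceding consonant, while place and voice stay constant.
The rule targets /χ/ (voiceless uvular fricative), which sits after the trigger /k/ (stop).
The voiceless uvular stop is [q], so /χ/ → [q].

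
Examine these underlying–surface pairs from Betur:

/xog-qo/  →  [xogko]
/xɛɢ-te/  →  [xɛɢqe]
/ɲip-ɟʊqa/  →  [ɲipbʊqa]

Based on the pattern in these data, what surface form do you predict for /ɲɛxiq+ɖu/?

[ɲɛxiqɢu]

The data show progressive place assimilation: /q/ → [k] after /g/; /t/ → [q] after /ɢ/; /ɟ/ → [b] after /p/. In each pair only place changes, matching the preceding consonant, while manner and voice stay constant.
The rule targets /ɖ/ (voiced retroflex stop), which sits after the trigger /q/ (uvular).
A voiced uvular stop is [ɢ], so the surface segment is [ɢ].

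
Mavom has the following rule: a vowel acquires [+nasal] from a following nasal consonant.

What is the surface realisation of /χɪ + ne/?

[χɪ̃ne]

The vowel /ɪ/ is adjacent to the following nasal /n/, so it acquires [+nasal] and surfaces as [ɪ̃].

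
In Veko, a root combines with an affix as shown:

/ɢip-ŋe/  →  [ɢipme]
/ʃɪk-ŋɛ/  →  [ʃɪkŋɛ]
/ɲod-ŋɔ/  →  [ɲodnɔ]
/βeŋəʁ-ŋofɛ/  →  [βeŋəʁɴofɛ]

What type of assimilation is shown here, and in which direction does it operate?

The segment that alternates is /ŋ/, which surfaces as [m] when adjacent to /p/.
/ŋ/ is velar while /p/ is bilabial; the output [m] is bilabial, matching the trigger — so the feature that spreads is place.
Manner and voice are unchanged, so the assimilation is partial, not total.
Checking the remaining alternations: /ŋ/ → [n] after /d/ (velar → alveolar, matching alveolar); /ŋ/ → [ɴ] after /ʁ/ (velar → uvular, matching uvular) — only place changes, and always toward the preceding segment.
Nothing changes in [ʃɪkŋɛ]: there the adjacent consonants already agree in place (/ŋ/ and /k/ are both velar), so this form is consistent with the same rule.
The trigger is the preceding segment, so the direction is progressive (perseverative).

progressive place assimilation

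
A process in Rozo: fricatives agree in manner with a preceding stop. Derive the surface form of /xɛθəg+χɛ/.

The rule targets /χ/ (voiceless uvular fricative), which sits after the trigger /g/ (stop).
The voiceless uvular stop is [q], so /χ/ → [q].

[xɛθəgqɛ]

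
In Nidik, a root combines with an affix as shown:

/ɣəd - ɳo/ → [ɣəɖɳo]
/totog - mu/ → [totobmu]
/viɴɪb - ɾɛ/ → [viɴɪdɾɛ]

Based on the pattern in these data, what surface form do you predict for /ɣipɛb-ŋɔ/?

[ɣipɛgŋɔ]

The data show regressive place assimilation: /d/ → [ɖ] before /ɳ/; /g/ → [b] before /m/; /b/ → [d] before /ɾ/. In each pair only place changes, matching the following consonant, while manner and voice stay constant.
The rule targets /b/ (voiced bilabial stop), which sits before the trigger /ŋ/ (velar).
Changing only its place to velar gives [g] — the voiced velar stop.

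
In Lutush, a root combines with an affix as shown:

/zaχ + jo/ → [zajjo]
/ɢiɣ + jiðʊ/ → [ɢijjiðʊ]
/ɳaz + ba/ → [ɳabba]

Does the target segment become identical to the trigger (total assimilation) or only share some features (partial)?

total assimilation

Underlying /χ/ is realised as [j] next to /j/; /j/ itself does not change.
The output [j] is identical to the trigger /j/ — every feature (place, manner, voicing) has been copied — so this is total assimilation.
The remaining alternations confirm this: /ɣ/ → [j] before /j/; /z/ → [b] before /b/ — in each case the output is a copy of the following consonant.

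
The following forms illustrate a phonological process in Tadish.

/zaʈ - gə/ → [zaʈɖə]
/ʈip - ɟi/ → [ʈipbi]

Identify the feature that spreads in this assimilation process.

place

Underlying /g/ is realised as [ɖ] next to /ʈ/; /ʈ/ itself does not change.
/g/ is velar while /ʈ/ is retroflex; the output [ɖ] is retroflex, matching the trigger — so the feature that spreads is place.
The same holds elsewhere in the data: /ɟ/ → [b] after /p/ (palatal → bilabial, matching bilabial) — only place changes, and always toward the preceding segment.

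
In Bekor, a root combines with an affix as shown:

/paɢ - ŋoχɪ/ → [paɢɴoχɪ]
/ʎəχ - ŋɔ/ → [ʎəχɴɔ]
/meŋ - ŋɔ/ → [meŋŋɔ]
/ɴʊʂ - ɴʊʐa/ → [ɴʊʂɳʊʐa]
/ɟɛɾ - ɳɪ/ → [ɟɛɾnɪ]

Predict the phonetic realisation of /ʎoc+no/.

The data show progressive place assimilation: /ŋ/ → [ɴ] after /ɢ/; /ŋ/ → [ɴ] after /χ/; /ɴ/ → [ɳ] after /ʂ/; /ɳ/ → [n] after /ɾ/. In each pair only place changes, matching the preceding consonant, while manner and voice stay constant.
No alternation appears in [meŋŋɔ]: there the adjacent consonants already agree in place (/ŋ/ and /ŋ/ are both velar), so this form is consistent with the same rule.
The rule targets /n/ (voiced alveolar nasal), which sits after the trigger /c/ (palatal).
The voiced palatal nasal is [ɲ], so /n/ → [ɲ].

[ʎocɲo]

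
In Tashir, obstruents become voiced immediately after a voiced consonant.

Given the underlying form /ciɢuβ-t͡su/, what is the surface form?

/t͡s/ is a voiceless alveolar affricate. The preceding trigger /β/ is voiced, so /t͡s/ must become voiced as well.
A voiced alveolar affricate is [d͡z], so the surface segment is [d͡z].

[ciɢuβd͡zu]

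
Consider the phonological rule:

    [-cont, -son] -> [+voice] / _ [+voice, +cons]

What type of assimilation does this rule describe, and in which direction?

regressive voicing assimilation

The structural change is [+voice], and the conditioning segment [+voice, +cons] (a voiced consonant) is itself voiced, so the target comes to share the voicing of its neighbour — voicing assimilation.
Since the environment is written after the underscore, the trigger follows the target; the direction is regressive.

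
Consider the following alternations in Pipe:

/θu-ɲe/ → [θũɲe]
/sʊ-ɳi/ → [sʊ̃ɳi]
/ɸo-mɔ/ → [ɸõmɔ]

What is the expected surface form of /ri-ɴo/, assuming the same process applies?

[rĩɴo]

The data show regressive nasality assimilation (vowel nasalisation): /u/ → [ũ] before /ɲ/; /ʊ/ → [ʊ̃] before /ɳ/; /o/ → [õ] before /m/ — a vowel is nasalised by an immediately following nasal consonant.
/i/ sits next to the nasal /ɴ/ and is therefore nasalised to [ĩ].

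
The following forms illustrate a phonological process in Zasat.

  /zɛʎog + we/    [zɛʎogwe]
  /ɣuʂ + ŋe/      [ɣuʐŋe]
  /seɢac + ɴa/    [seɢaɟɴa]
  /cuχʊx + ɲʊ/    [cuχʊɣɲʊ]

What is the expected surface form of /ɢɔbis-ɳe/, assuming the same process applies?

[ɢɔbizɳe]

The data show regressive voicing assimilation: /ʂ/ → [ʐ] before /ŋ/; /c/ → [ɟ] before /ɴ/; /x/ → [ɣ] before /ɲ/. In each pair only voicing changes, matching the following consonant, while place and manner stay constant.
No alternation appears in [zɛʎogwe]: there the adjacent consonants already agree in voicing (/g/ and /w/ are both voiced), so this form is consistent with the same rule.
The rule targets /s/ (voiceless alveolar fricative), which sits before the trigger /ɳ/ (voiced).
A voiced alveolar fricative is [z], so the surface segment is [z].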